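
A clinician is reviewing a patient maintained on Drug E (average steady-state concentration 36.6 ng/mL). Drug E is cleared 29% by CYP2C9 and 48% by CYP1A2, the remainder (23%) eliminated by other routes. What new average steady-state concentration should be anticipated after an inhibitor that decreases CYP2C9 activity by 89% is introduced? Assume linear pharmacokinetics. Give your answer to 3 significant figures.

49.3 ng/mL

The CYP2C9 pathway (29% of clearance) is reduced to 0.11× activity: 0.29 × 0.11 = 0.0319.
CYP1A2 (48%) and the residual 23% are unaffected.
CL_new/CL_old = 0.0319 + 0.48 + 0.23 = 0.7419.
With dosing unchanged, average steady-state concentration scales as 1/CL: 36.6 / 0.7419 = 49.3 ng/mL.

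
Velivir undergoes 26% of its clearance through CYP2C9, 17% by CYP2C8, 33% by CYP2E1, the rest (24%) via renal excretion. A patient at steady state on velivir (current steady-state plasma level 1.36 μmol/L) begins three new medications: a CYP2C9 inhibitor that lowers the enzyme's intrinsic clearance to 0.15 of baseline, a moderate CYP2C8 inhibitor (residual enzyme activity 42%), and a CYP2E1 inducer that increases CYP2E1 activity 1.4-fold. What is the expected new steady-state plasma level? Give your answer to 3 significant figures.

1.67 μmol/L

The CYP2C9 pathway (26% of clearance) falls to 0.15× activity: 0.26 × 0.15 = 0.039.
The CYP2C8 pathway (17% of clearance) is reduced to 0.42× activity: 0.17 × 0.42 = 0.0714.
The CYP2E1 pathway (33% of clearance) increases to 1.4× activity: 0.33 × 1.4 = 0.462.
Non-CYP routes (24%) are unchanged.
Relative clearance = 0.039 + 0.0714 + 0.462 + 0.24 = 0.8124.
Dividing the baseline by the relative clearance: 1.36 / 0.8124 = 1.67 μmol/L.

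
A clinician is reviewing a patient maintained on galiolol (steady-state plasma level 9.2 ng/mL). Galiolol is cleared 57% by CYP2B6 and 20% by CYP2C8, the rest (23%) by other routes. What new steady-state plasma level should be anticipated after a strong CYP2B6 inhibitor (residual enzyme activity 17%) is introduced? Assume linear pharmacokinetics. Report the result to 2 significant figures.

The CYP2B6 pathway (57% of clearance) is reduced to 0.17× activity: 0.57 × 0.17 = 0.0969.
CYP2C8 (20%) and the residual 23% are unaffected.
CL_new/CL_old = 0.0969 + 0.2 + 0.23 = 0.5269.
Steady-state plasma level ∝ 1/CL, so new value = 9.2 / 0.5269 = 17 ng/mL.

17 ng/mL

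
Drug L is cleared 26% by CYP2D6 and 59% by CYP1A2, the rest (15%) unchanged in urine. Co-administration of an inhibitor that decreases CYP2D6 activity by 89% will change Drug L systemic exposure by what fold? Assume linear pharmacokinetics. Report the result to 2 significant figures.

The CYP2D6 pathway (26% of clearance) is reduced to 0.11× activity: 0.26 × 0.11 = 0.0286.
CYP1A2 (59%) and the residual 15% are unaffected.
New clearance relative to baseline: 0.0286 + 0.59 + 0.15 = 0.7686.
Systemic exposure ratio = CL_old/CL_new = 1 / 0.7686 = 1.3.

1.3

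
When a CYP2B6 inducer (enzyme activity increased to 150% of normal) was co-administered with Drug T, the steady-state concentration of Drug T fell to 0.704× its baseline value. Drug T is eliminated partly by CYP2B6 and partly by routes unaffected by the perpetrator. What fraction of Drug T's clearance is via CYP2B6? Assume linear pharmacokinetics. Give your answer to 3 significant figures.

Call the CYP2B6 fraction fm. After the interaction, CL_new/CL_old = fm × 1.5 + (1 − fm).
Steady-state concentration ratio = 1 / (new CL fraction), so new CL fraction = 1 / 0.704 = 1.42.
fm × 1.5 + 1 − fm = 1.42  ⇒  fm × (1.5 − 1) = 0.4205  ⇒  fm = 0.841.

0.841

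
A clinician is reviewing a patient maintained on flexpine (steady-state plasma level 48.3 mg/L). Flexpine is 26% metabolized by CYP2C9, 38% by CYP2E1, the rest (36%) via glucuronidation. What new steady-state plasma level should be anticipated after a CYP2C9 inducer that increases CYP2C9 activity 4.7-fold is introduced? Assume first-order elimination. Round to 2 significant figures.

The CYP2C9 pathway (26% of clearance) rises to 4.7× activity: 0.26 × 4.7 = 1.222.
CYP2E1 (38%) and the residual 36% are unaffected.
New clearance relative to baseline: 1.222 + 0.38 + 0.36 = 1.962.
New steady-state plasma level = baseline ÷ relative clearance = 48.3 / 1.962 = 25 mg/L.

25 mg/L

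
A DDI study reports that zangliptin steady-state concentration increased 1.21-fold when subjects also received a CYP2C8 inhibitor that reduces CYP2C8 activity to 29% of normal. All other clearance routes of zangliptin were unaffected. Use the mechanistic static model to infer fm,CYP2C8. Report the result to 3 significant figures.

Let x = fm,CYP2C8. Because steady-state concentration ∝ 1/CL, relative clearance fell to 1/1.21 = 0.8264.
Only the CYP2C8 route changed, so 0.8264 = x·0.29 + (1 − x), giving x = 0.244.

0.244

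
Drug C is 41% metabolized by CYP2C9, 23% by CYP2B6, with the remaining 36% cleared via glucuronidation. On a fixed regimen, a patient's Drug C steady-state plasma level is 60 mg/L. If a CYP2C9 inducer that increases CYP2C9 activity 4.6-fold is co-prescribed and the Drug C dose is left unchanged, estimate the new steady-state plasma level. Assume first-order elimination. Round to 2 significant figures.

The CYP2C9 pathway (41% of clearance) is boosted to 4.6× activity: 0.41 × 4.6 = 1.886.
CYP2B6 (23%) and the residual 36% are unaffected.
CL_new/CL_old = 1.886 + 0.23 + 0.36 = 2.476.
With dosing unchanged, steady-state plasma level scales as 1/CL: 60 / 2.476 = 24 mg/L.

24 mg/L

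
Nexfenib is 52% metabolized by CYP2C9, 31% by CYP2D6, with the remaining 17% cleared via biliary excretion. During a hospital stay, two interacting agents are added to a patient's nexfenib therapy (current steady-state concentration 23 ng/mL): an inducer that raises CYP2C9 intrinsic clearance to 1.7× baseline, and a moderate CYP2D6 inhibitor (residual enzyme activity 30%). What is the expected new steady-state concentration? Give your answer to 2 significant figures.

20 ng/mL

CYP2C9: 0.52 × 1.7 = 0.884
CYP2D6: 0.31 × 0.3 = 0.093
Other: 0.17 (unchanged)
CL_new/CL_old = 0.884 + 0.093 + 0.17 = 1.147.
New steady-state concentration = 23 / 1.147 = 20 ng/mL (concentration scales inversely with clearance).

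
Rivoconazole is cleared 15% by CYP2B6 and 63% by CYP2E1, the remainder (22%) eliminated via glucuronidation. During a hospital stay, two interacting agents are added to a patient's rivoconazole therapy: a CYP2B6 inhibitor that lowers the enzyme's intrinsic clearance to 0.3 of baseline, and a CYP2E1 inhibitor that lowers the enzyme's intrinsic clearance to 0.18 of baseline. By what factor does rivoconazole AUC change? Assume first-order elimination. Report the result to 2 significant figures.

2.6

The CYP2B6 pathway (15% of clearance) falls to 0.3× activity: 0.15 × 0.3 = 0.045.
The CYP2E1 pathway (63% of clearance) drops to 0.18× activity: 0.63 × 0.18 = 0.1134.
The remaining 22% of clearance is unaffected.
New clearance relative to baseline: 0.045 + 0.1134 + 0.22 = 0.3784.
Net AUC ratio = 1 / 0.3784 = 2.6.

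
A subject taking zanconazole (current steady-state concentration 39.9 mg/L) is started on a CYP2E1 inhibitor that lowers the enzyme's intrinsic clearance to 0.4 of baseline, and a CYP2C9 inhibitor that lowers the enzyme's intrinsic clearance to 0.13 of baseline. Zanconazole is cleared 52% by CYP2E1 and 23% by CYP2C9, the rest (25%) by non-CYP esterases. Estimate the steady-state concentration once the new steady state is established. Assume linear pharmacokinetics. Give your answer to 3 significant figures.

81.8 mg/L

The CYP2E1 pathway (52% of clearance) drops to 0.4× activity: 0.52 × 0.4 = 0.208.
The CYP2C9 pathway (23% of clearance) is reduced to 0.13× activity: 0.23 × 0.13 = 0.0299.
The remaining 25% of clearance is unaffected.
Relative clearance = 0.208 + 0.0299 + 0.25 = 0.4879.
Steady-state concentration ∝ 1/CL: new value = 39.9 / 0.4879 = 81.8 mg/L.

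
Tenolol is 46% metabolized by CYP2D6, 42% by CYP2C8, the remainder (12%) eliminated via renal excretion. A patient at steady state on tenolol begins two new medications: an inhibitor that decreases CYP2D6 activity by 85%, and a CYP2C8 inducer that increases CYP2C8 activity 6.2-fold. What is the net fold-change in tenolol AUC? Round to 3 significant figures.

0.358

CYP2D6: 0.46 × 0.15 = 0.069
CYP2C8: 0.42 × 6.2 = 2.604
Other: 0.12 (unchanged)
CL_new/CL_old = 0.069 + 2.604 + 0.12 = 2.793.
Because AUC varies inversely with clearance, the combined effect is 1 / 2.793 = 0.358.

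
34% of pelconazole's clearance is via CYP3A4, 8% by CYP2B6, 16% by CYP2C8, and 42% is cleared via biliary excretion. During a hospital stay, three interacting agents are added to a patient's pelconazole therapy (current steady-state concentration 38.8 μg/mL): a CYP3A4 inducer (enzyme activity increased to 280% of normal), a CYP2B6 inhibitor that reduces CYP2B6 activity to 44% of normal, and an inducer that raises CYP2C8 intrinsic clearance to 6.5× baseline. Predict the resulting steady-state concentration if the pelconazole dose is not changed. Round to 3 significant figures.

The CYP3A4 pathway (34% of clearance) rises to 2.8× activity: 0.34 × 2.8 = 0.952.
The CYP2B6 pathway (8% of clearance) drops to 0.44× activity: 0.08 × 0.44 = 0.0352.
The CYP2C8 pathway (16% of clearance) rises to 6.5× activity: 0.16 × 6.5 = 1.04.
Non-CYP routes (42%) are unchanged.
CL_new/CL_old = 0.952 + 0.0352 + 1.04 + 0.42 = 2.4472.
Steady-state concentration ∝ 1/CL: new value = 38.8 / 2.4472 = 15.9 μg/mL.

15.9 μg/mL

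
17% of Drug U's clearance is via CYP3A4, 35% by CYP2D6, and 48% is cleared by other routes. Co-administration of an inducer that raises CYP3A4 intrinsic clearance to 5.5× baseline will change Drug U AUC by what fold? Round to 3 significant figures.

0.567

CYP3A4: 0.17 × 5.5 = 0.935
CYP2D6: 0.35 (unchanged)
Other: 0.48 (unchanged)
New clearance relative to baseline: 0.935 + 0.35 + 0.48 = 1.765.
Since AUC ∝ 1/CL, the ratio is 1 / 1.765 = 0.567.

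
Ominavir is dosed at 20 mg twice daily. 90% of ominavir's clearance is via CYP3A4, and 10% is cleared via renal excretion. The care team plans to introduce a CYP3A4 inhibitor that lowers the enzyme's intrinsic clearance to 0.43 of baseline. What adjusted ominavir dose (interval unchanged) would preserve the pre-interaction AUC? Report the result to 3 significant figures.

9.74 mg

The CYP3A4 pathway (90% of clearance) is reduced to 0.43× activity: 0.9 × 0.43 = 0.387.
Non-CYP routes (10%) are unchanged.
New clearance relative to baseline: 0.387 + 0.1 = 0.487.
To maintain the same steady-state level, dose must scale with clearance: new dose = 20 × 0.487 = 9.74 mg.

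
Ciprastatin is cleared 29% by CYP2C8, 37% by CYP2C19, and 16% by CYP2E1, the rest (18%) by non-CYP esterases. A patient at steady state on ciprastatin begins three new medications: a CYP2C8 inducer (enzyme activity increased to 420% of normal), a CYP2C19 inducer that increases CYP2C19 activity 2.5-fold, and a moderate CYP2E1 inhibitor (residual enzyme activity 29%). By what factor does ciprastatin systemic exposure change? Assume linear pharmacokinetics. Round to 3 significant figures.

The CYP2C8 pathway (29% of clearance) rises to 4.2× activity: 0.29 × 4.2 = 1.218.
The CYP2C19 pathway (37% of clearance) rises to 2.5× activity: 0.37 × 2.5 = 0.925.
The CYP2E1 pathway (16% of clearance) falls to 0.29× activity: 0.16 × 0.29 = 0.0464.
The remaining 18% of clearance is unaffected.
New clearance relative to baseline: 1.218 + 0.925 + 0.0464 + 0.18 = 2.3694.
Because systemic exposure varies inversely with clearance, the combined effect is 1 / 2.3694 = 0.422.

0.422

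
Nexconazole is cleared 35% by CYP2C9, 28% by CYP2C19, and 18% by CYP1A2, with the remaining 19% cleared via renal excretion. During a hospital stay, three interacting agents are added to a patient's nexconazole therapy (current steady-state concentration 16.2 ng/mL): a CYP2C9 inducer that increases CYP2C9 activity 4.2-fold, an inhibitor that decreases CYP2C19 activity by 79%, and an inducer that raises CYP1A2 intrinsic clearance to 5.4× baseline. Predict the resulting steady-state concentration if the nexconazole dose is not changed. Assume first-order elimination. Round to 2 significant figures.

6.0 ng/mL

The CYP2C9 pathway (35% of clearance) rises to 4.2× activity: 0.35 × 4.2 = 1.47.
The CYP2C19 pathway (28% of clearance) drops to 0.21× activity: 0.28 × 0.21 = 0.0588.
The CYP1A2 pathway (18% of clearance) rises to 5.4× activity: 0.18 × 5.4 = 0.972.
Non-CYP routes (19%) are unchanged.
CL_new/CL_old = 1.47 + 0.0588 + 0.972 + 0.19 = 2.6908.
Steady-state concentration ∝ 1/CL: new value = 16.2 / 2.6908 = 6.0 ng/mL.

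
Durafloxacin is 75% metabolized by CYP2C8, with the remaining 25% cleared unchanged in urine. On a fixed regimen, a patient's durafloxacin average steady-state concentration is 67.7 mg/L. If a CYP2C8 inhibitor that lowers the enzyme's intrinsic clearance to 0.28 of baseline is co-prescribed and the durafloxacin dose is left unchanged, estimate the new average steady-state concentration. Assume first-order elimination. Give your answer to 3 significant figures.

The CYP2C8 pathway (75% of clearance) falls to 0.28× activity: 0.75 × 0.28 = 0.21.
Non-CYP routes (25%) are unchanged.
Relative clearance = 0.21 + 0.25 = 0.46.
Average steady-state concentration ∝ 1/CL, so new value = 67.7 / 0.46 = 147 mg/L.

147 mg/L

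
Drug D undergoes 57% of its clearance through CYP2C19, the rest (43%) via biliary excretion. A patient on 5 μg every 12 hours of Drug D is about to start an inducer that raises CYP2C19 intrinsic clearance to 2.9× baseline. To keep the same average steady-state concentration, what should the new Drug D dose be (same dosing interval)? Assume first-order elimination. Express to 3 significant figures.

10.4 μg

CYP2C19: 0.57 × 2.9 = 1.653
Other: 0.43 (unchanged)
CL_new/CL_old = 1.653 + 0.43 = 2.083.
Exposure is unchanged when dose changes in proportion to clearance. New dose = 5 μg × 2.083 = 10.4 μg.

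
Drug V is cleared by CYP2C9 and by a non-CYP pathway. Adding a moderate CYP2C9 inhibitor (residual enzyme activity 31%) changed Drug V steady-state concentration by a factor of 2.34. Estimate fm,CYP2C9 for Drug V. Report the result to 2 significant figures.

Let fm be the CYP2C9 fraction. New clearance relative to baseline = fm × 0.31 + (1 − fm).
Steady-state concentration ratio = 1 / (new CL fraction), so new CL fraction = 1 / 2.34 = 0.4274.
fm × 0.31 + 1 − fm = 0.4274  ⇒  fm × (0.31 − 1) = −0.5726  ⇒  fm = 0.83.

0.83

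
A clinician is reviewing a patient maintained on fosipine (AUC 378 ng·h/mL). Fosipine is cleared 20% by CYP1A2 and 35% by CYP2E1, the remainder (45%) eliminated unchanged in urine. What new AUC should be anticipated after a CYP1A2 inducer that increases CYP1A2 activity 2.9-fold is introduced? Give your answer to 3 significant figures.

CYP1A2: 0.2 × 2.9 = 0.58
CYP2E1: 0.35 (unchanged)
Other: 0.45 (unchanged)
Relative clearance = 0.58 + 0.35 + 0.45 = 1.38.
With dosing unchanged, AUC scales as 1/CL: 378 / 1.38 = 274 ng·h/mL.

274 ng·h/mL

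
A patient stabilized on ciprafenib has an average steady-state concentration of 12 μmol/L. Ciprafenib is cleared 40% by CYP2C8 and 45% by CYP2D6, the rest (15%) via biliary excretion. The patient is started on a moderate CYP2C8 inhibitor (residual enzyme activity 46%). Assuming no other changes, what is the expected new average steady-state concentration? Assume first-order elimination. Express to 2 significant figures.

CYP2C8: 0.4 × 0.46 = 0.184
CYP2D6: 0.45 (unchanged)
Other: 0.15 (unchanged)
New clearance relative to baseline: 0.184 + 0.45 + 0.15 = 0.784.
Average steady-state concentration ∝ 1/CL, so new value = 12 / 0.784 = 15 μmol/L.

15 μmol/L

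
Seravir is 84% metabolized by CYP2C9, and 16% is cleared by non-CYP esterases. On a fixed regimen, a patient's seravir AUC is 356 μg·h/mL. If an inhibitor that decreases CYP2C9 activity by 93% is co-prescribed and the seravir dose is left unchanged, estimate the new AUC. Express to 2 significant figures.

1.6 × 10³ μg·h/mL

CYP2C9: 0.84 × 0.07 = 0.0588
Other: 0.16 (unchanged)
New clearance relative to baseline: 0.0588 + 0.16 = 0.2188.
AUC ∝ 1/CL, so new value = 356 / 0.2188 = 1.6 × 10³ μg·h/mL.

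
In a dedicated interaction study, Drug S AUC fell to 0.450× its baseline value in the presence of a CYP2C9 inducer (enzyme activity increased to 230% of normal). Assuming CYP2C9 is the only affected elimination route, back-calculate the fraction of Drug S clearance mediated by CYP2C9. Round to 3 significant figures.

Let fm be the CYP2C9 fraction. New clearance relative to baseline = fm × 2.3 + (1 − fm).
AUC ratio = 1 / (new CL fraction), so new CL fraction = 1 / 0.450 = 2.222.
fm × 2.3 + 1 − fm = 2.222  ⇒  fm × (2.3 − 1) = 1.222  ⇒  fm = 0.940.

0.940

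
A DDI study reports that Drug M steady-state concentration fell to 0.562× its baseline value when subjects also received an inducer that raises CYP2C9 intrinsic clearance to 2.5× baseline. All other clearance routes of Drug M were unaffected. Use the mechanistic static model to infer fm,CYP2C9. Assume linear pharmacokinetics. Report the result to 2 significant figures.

0.52

CL'/CL = 1 / 0.562 = 1.779
2.5·fm + (1 − fm) = 1.779
fm = (1.779 − 1) / (2.5 − 1) = 0.52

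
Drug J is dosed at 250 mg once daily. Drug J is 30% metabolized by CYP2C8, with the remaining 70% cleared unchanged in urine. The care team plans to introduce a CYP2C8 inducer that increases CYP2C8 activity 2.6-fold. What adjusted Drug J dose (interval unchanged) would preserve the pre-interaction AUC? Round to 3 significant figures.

CYP2C8: 0.3 × 2.6 = 0.78
Other: 0.7 (unchanged)
CL_new/CL_old = 0.78 + 0.7 = 1.48.
To maintain the same steady-state level, dose must scale with clearance: new dose = 250 × 1.48 = 370 mg.

370 mg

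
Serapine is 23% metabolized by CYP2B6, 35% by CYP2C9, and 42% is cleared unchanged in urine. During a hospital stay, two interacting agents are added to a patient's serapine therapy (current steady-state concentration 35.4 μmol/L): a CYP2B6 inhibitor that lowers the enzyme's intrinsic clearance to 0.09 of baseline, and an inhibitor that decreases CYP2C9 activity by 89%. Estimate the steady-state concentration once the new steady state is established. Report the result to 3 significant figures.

73.9 μmol/L

The CYP2B6 pathway (23% of clearance) falls to 0.09× activity: 0.23 × 0.09 = 0.0207.
The CYP2C9 pathway (35% of clearance) falls to 0.11× activity: 0.35 × 0.11 = 0.0385.
The remaining 42% of clearance is unaffected.
CL_new/CL_old = 0.0207 + 0.0385 + 0.42 = 0.4792.
New steady-state concentration = 35.4 / 0.4792 = 73.9 μmol/L (concentration scales inversely with clearance).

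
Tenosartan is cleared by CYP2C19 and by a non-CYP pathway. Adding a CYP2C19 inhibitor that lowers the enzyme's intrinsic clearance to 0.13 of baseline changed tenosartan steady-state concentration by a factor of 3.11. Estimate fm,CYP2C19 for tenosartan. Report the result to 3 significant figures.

0.780

Write x for the fraction cleared via CYP2C19. The observed steady-state concentration change means clearance fell to 1/3.11 = 0.3215 of baseline.
Setting x·0.13 + (1 − x) = 0.3215 and solving: x = (0.3215 − 1)/(0.13 − 1) = 0.780.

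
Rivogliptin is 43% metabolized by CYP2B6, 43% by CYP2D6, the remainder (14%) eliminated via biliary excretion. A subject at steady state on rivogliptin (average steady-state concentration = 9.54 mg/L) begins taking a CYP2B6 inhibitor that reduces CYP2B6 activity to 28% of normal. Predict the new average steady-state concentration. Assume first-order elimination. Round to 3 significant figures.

13.8 mg/L

The CYP2B6 pathway (43% of clearance) falls to 0.28× activity: 0.43 × 0.28 = 0.1204.
CYP2D6 (43%) and the residual 14% are unaffected.
Relative clearance = 0.1204 + 0.43 + 0.14 = 0.6904.
With dosing unchanged, average steady-state concentration scales as 1/CL: 9.54 / 0.6904 = 13.8 mg/L.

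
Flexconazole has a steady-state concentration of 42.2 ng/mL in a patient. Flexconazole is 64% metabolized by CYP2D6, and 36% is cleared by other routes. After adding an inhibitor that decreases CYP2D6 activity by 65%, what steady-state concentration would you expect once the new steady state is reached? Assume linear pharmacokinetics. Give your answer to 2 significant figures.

The CYP2D6 pathway (64% of clearance) drops to 0.35× activity: 0.64 × 0.35 = 0.224.
The remaining 36% of clearance is unaffected.
CL_new/CL_old = 0.224 + 0.36 = 0.584.
With dosing unchanged, steady-state concentration scales as 1/CL: 42.2 / 0.584 = 72 ng/mL.

72 ng/mL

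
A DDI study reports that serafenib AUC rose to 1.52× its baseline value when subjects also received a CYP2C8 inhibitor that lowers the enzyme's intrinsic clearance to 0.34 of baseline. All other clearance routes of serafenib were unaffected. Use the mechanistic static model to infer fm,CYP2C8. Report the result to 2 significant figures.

CL'/CL = 1 / 1.52 = 0.6579
0.34·fm + (1 − fm) = 0.6579
fm = (0.6579 − 1) / (0.34 − 1) = 0.52

0.52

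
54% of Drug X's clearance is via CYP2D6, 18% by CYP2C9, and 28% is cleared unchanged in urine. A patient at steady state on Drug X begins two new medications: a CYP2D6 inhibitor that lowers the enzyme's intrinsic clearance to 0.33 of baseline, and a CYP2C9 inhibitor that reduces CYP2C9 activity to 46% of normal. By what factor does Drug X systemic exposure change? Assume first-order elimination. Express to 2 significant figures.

The CYP2D6 pathway (54% of clearance) is reduced to 0.33× activity: 0.54 × 0.33 = 0.1782.
The CYP2C9 pathway (18% of clearance) falls to 0.46× activity: 0.18 × 0.46 = 0.0828.
Non-CYP routes (28%) are unchanged.
Relative clearance = 0.1782 + 0.0828 + 0.28 = 0.541.
Systemic exposure ∝ 1/CL: fold-change = 1 / 0.541 = 1.8.

1.8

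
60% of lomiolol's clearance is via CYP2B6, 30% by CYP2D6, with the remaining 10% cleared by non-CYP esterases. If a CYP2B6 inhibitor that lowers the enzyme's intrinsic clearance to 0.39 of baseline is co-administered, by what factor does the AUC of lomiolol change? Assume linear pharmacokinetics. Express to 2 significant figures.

1.6

The CYP2B6 pathway (60% of clearance) falls to 0.39× activity: 0.6 × 0.39 = 0.234.
CYP2D6 (30%) and the residual 10% are unaffected.
Relative clearance = 0.234 + 0.3 + 0.1 = 0.634.
AUC ratio = CL_old/CL_new = 1 / 0.634 = 1.6.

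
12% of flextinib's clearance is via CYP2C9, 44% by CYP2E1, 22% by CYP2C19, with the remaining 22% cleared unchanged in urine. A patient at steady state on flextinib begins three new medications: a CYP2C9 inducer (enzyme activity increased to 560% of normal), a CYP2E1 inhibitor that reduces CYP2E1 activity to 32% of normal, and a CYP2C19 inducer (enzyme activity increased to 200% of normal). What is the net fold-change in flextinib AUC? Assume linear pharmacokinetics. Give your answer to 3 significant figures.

CYP2C9: 0.12 × 5.6 = 0.672
CYP2E1: 0.44 × 0.32 = 0.1408
CYP2C19: 0.22 × 2 = 0.44
Other: 0.22 (unchanged)
Relative clearance = 0.672 + 0.1408 + 0.44 + 0.22 = 1.4728.
Net AUC ratio = 1 / 1.4728 = 0.679.

0.679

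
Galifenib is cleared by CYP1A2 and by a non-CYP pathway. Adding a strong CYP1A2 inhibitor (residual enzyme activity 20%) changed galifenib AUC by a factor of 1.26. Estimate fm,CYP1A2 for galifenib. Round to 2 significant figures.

Let x = fm,CYP1A2. Because AUC ∝ 1/CL, relative clearance fell to 1/1.26 = 0.7937.
Only the CYP1A2 route changed, so 0.7937 = x·0.2 + (1 − x), giving x = 0.26.

0.26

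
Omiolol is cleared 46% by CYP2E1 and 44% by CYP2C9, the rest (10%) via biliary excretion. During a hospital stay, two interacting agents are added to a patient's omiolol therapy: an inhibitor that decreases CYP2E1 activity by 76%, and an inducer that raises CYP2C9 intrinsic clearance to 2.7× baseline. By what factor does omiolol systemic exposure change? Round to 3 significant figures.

0.715

CYP2E1: 0.46 × 0.24 = 0.1104
CYP2C9: 0.44 × 2.7 = 1.188
Other: 0.1 (unchanged)
CL_new/CL_old = 0.1104 + 1.188 + 0.1 = 1.3984.
Systemic exposure ∝ 1/CL: fold-change = 1 / 1.3984 = 0.715.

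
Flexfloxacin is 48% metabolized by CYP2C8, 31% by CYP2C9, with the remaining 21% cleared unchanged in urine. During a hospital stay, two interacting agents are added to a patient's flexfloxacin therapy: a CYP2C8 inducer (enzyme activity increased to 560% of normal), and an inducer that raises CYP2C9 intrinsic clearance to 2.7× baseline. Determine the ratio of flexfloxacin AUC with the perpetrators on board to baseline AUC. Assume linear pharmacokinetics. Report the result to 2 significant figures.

0.27

The CYP2C8 pathway (48% of clearance) is boosted to 5.6× activity: 0.48 × 5.6 = 2.688.
The CYP2C9 pathway (31% of clearance) increases to 2.7× activity: 0.31 × 2.7 = 0.837.
Non-CYP routes (21%) are unchanged.
New clearance relative to baseline: 2.688 + 0.837 + 0.21 = 3.735.
Because AUC varies inversely with clearance, the combined effect is 1 / 3.735 = 0.27.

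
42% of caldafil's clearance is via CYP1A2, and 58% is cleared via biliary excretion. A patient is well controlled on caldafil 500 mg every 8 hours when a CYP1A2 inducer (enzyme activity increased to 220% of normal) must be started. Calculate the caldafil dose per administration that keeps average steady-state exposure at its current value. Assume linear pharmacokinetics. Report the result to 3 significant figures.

The CYP1A2 pathway (42% of clearance) increases to 2.2× activity: 0.42 × 2.2 = 0.924.
Non-CYP routes (58%) are unchanged.
New clearance relative to baseline: 0.924 + 0.58 = 1.504.
Css,avg = (dose rate)/CL, so holding Css fixed requires dose ∝ CL: 500 × 1.504 = 752 mg.

752 mg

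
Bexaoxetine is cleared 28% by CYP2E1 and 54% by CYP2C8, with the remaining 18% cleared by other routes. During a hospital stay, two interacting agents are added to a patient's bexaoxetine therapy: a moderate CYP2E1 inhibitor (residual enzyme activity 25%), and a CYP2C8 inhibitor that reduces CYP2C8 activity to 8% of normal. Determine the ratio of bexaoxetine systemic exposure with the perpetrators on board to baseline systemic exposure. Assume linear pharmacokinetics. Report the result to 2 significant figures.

The CYP2E1 pathway (28% of clearance) falls to 0.25× activity: 0.28 × 0.25 = 0.07.
The CYP2C8 pathway (54% of clearance) is reduced to 0.08× activity: 0.54 × 0.08 = 0.0432.
The remaining 18% of clearance is unaffected.
Relative clearance = 0.07 + 0.0432 + 0.18 = 0.2932.
Systemic exposure ∝ 1/CL: fold-change = 1 / 0.2932 = 3.4.

3.4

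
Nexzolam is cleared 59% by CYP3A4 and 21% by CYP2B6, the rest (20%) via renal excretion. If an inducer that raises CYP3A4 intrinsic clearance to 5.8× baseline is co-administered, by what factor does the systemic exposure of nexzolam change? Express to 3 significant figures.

0.261

The CYP3A4 pathway (59% of clearance) rises to 5.8× activity: 0.59 × 5.8 = 3.422.
CYP2B6 (21%) and the residual 20% are unaffected.
New clearance relative to baseline: 3.422 + 0.21 + 0.2 = 3.832.
Systemic exposure ratio = CL_old/CL_new = 1 / 3.832 = 0.261.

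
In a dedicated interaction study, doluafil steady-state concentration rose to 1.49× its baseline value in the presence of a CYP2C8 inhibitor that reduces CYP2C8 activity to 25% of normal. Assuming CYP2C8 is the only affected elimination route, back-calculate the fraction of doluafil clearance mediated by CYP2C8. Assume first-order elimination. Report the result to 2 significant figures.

0.44

Write x for the fraction cleared via CYP2C8. The observed steady-state concentration change means clearance fell to 1/1.49 = 0.6711 of baseline.
Only the CYP2C8 route changed, so 0.6711 = x·0.25 + (1 − x), giving x = 0.44.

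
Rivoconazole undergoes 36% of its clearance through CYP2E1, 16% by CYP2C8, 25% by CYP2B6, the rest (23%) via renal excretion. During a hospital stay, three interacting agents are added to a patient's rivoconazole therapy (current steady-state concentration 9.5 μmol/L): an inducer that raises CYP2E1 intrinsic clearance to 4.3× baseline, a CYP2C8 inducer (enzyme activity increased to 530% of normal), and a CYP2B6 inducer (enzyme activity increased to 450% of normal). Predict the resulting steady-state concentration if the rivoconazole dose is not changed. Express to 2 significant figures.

2.5 μmol/L

The CYP2E1 pathway (36% of clearance) increases to 4.3× activity: 0.36 × 4.3 = 1.548.
The CYP2C8 pathway (16% of clearance) increases to 5.3× activity: 0.16 × 5.3 = 0.848.
The CYP2B6 pathway (25% of clearance) rises to 4.5× activity: 0.25 × 4.5 = 1.125.
Non-CYP routes (23%) are unchanged.
Relative clearance = 1.548 + 0.848 + 1.125 + 0.23 = 3.751.
New steady-state concentration = 9.5 / 3.751 = 2.5 μmol/L (concentration scales inversely with clearance).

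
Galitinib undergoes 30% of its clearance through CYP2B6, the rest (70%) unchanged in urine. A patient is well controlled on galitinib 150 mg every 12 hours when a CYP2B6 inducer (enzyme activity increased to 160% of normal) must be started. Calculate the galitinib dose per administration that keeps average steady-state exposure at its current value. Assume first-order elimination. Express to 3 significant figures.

177 mg

CYP2B6: 0.3 × 1.6 = 0.48
Other: 0.7 (unchanged)
Relative clearance = 0.48 + 0.7 = 1.18.
Exposure is unchanged when dose changes in proportion to clearance. New dose = 150 mg × 1.18 = 177 mg.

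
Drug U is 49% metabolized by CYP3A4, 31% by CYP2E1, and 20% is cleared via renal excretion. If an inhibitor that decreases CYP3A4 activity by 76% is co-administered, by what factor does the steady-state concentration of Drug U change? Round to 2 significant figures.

The CYP3A4 pathway (49% of clearance) falls to 0.24× activity: 0.49 × 0.24 = 0.1176.
CYP2E1 (31%) and the residual 20% are unaffected.
CL_new/CL_old = 0.1176 + 0.31 + 0.2 = 0.6276.
Since steady-state concentration ∝ 1/CL, the ratio is 1 / 0.6276 = 1.6.

1.6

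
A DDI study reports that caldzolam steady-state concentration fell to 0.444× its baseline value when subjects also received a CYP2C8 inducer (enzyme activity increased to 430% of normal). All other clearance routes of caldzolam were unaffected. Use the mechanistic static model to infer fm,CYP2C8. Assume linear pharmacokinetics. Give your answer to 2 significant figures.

CL'/CL = 1 / 0.444 = 2.252
4.3·fm + (1 − fm) = 2.252
fm = (2.252 − 1) / (4.3 − 1) = 0.38

0.38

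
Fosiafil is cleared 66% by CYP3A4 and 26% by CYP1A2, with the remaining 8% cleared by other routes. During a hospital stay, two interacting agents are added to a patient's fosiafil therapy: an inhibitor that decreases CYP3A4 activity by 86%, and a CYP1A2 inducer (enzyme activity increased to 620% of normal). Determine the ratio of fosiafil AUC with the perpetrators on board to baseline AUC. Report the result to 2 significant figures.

CYP3A4: 0.66 × 0.14 = 0.0924
CYP1A2: 0.26 × 6.2 = 1.612
Other: 0.08 (unchanged)
New clearance relative to baseline: 0.0924 + 1.612 + 0.08 = 1.7844.
Because AUC varies inversely with clearance, the combined effect is 1 / 1.7844 = 0.56.

0.56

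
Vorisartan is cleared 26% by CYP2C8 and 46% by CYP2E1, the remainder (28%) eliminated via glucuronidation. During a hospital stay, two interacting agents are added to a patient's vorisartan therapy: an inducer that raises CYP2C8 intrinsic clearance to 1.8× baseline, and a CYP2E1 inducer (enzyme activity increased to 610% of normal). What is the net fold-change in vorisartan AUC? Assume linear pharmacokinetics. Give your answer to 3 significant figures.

The CYP2C8 pathway (26% of clearance) rises to 1.8× activity: 0.26 × 1.8 = 0.468.
The CYP2E1 pathway (46% of clearance) rises to 6.1× activity: 0.46 × 6.1 = 2.806.
Non-CYP routes (28%) are unchanged.
Relative clearance = 0.468 + 2.806 + 0.28 = 3.554.
Because AUC varies inversely with clearance, the combined effect is 1 / 3.554 = 0.281.

0.281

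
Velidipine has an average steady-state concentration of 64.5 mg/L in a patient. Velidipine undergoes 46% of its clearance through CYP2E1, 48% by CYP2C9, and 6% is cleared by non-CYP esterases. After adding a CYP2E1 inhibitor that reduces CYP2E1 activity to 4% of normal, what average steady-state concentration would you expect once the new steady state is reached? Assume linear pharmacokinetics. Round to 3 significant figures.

116 mg/L

The CYP2E1 pathway (46% of clearance) is reduced to 0.04× activity: 0.46 × 0.04 = 0.0184.
CYP2C9 (48%) and the residual 6% are unaffected.
New clearance relative to baseline: 0.0184 + 0.48 + 0.06 = 0.5584.
New average steady-state concentration = baseline ÷ relative clearance = 64.5 / 0.5584 = 116 mg/L.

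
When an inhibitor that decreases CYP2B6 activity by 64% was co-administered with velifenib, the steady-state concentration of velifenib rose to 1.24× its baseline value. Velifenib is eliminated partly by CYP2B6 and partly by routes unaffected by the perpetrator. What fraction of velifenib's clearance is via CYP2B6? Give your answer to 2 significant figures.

0.30

CL'/CL = 1 / 1.24 = 0.8065
0.36·fm + (1 − fm) = 0.8065
fm = (0.8065 − 1) / (0.36 − 1) = 0.30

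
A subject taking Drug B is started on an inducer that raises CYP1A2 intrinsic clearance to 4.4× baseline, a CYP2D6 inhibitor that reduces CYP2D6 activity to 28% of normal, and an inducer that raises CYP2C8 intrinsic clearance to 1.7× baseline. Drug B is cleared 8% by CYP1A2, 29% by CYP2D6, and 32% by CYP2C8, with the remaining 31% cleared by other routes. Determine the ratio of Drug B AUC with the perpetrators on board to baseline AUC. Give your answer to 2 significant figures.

0.78

The CYP1A2 pathway (8% of clearance) rises to 4.4× activity: 0.08 × 4.4 = 0.352.
The CYP2D6 pathway (29% of clearance) falls to 0.28× activity: 0.29 × 0.28 = 0.0812.
The CYP2C8 pathway (32% of clearance) is boosted to 1.7× activity: 0.32 × 1.7 = 0.544.
Non-CYP routes (31%) are unchanged.
Relative clearance = 0.352 + 0.0812 + 0.544 + 0.31 = 1.2872.
Because AUC varies inversely with clearance, the combined effect is 1 / 1.2872 = 0.78.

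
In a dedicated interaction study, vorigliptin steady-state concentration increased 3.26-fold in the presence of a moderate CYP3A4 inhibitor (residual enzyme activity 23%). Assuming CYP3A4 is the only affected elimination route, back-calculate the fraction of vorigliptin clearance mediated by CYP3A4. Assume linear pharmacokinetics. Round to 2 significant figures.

0.90

Let x = fm,CYP3A4. Because steady-state concentration ∝ 1/CL, relative clearance fell to 1/3.26 = 0.3067.
Setting x·0.23 + (1 − x) = 0.3067 and solving: x = (0.3067 − 1)/(0.23 − 1) = 0.90.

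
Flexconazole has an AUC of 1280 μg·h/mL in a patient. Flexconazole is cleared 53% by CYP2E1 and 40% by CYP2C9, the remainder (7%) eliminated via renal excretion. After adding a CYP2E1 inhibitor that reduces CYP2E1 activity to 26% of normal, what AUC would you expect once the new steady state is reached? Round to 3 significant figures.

2.11 × 10³ μg·h/mL

The CYP2E1 pathway (53% of clearance) falls to 0.26× activity: 0.53 × 0.26 = 0.1378.
CYP2C9 (40%) and the residual 7% are unaffected.
Relative clearance = 0.1378 + 0.4 + 0.07 = 0.6078.
With dosing unchanged, AUC scales as 1/CL: 1280 / 0.6078 = 2.11 × 10³ μg·h/mL.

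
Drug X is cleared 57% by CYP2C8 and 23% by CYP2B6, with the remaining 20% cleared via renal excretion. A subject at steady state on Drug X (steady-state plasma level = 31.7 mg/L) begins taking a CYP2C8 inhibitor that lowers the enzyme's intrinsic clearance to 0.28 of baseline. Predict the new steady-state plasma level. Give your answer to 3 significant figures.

53.8 mg/L

CYP2C8: 0.57 × 0.28 = 0.1596
CYP2B6: 0.23 (unchanged)
Other: 0.2 (unchanged)
New clearance relative to baseline: 0.1596 + 0.23 + 0.2 = 0.5896.
Steady-state plasma level ∝ 1/CL, so new value = 31.7 / 0.5896 = 53.8 mg/L.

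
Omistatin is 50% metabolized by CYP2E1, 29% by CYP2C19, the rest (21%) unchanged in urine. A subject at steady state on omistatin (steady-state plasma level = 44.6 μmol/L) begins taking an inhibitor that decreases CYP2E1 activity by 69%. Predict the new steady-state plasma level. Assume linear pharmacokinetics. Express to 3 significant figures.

68.1 μmol/L

CYP2E1: 0.5 × 0.31 = 0.155
CYP2C19: 0.29 (unchanged)
Other: 0.21 (unchanged)
Relative clearance = 0.155 + 0.29 + 0.21 = 0.655.
Steady-state plasma level ∝ 1/CL, so new value = 44.6 / 0.655 = 68.1 μmol/L.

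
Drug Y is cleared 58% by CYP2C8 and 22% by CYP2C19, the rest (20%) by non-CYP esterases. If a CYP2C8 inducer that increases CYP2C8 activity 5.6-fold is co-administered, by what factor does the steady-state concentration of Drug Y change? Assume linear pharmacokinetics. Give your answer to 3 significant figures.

The CYP2C8 pathway (58% of clearance) rises to 5.6× activity: 0.58 × 5.6 = 3.248.
CYP2C19 (22%) and the residual 20% are unaffected.
Relative clearance = 3.248 + 0.22 + 0.2 = 3.668.
Steady-state concentration ratio = CL_old/CL_new = 1 / 3.668 = 0.273.

0.273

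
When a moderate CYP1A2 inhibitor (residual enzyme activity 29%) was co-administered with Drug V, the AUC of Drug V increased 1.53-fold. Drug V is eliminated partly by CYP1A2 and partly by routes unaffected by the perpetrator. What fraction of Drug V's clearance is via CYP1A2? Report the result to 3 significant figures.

0.488

Let fm be the CYP1A2 fraction. New clearance relative to baseline = fm × 0.29 + (1 − fm).
AUC ratio = 1 / (new CL fraction), so new CL fraction = 1 / 1.53 = 0.6536.
fm × 0.29 + 1 − fm = 0.6536  ⇒  fm × (0.29 − 1) = −0.3464  ⇒  fm = 0.488.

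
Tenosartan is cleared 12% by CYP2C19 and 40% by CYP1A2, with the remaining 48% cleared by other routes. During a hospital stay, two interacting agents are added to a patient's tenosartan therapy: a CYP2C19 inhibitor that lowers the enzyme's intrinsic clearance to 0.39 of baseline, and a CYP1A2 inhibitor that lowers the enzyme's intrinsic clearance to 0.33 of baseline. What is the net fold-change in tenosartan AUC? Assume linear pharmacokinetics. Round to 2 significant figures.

CYP2C19: 0.12 × 0.39 = 0.0468
CYP1A2: 0.4 × 0.33 = 0.132
Other: 0.48 (unchanged)
CL_new/CL_old = 0.0468 + 0.132 + 0.48 = 0.6588.
Net AUC ratio = 1 / 0.6588 = 1.5.

1.5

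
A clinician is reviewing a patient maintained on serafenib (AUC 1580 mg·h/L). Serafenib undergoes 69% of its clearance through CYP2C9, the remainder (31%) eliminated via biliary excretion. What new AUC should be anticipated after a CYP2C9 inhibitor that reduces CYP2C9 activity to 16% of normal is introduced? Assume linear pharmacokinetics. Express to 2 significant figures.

3.8 × 10³ mg·h/L

The CYP2C9 pathway (69% of clearance) drops to 0.16× activity: 0.69 × 0.16 = 0.1104.
The remaining 31% of clearance is unaffected.
New clearance relative to baseline: 0.1104 + 0.31 = 0.4204.
AUC ∝ 1/CL, so new value = 1580 / 0.4204 = 3.8 × 10³ mg·h/L.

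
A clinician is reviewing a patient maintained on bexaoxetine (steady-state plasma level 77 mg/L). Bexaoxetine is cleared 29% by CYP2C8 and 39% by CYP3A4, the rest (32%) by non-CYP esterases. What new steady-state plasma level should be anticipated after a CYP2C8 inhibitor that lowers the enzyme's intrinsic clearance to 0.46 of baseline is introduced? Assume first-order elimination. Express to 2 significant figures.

91 mg/L

CYP2C8: 0.29 × 0.46 = 0.1334
CYP3A4: 0.39 (unchanged)
Other: 0.32 (unchanged)
New clearance relative to baseline: 0.1334 + 0.39 + 0.32 = 0.8434.
Steady-state plasma level ∝ 1/CL, so new value = 77 / 0.8434 = 91 mg/L.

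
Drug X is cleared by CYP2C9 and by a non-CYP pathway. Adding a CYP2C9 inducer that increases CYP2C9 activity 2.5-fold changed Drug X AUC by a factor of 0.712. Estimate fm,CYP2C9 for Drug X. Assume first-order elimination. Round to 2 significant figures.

Call the CYP2C9 fraction fm. After the interaction, CL_new/CL_old = fm × 2.5 + (1 − fm).
AUC ratio = 1 / (new CL fraction), so new CL fraction = 1 / 0.712 = 1.404.
fm × 2.5 + 1 − fm = 1.404  ⇒  fm × (2.5 − 1) = 0.4045  ⇒  fm = 0.27.

0.27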